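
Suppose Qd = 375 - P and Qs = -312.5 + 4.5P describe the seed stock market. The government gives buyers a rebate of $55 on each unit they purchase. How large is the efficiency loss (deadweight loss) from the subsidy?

Deadweight loss = $1237.5

Pre-subsidy: 375 - P = -312.5 + 4.5P gives P* = 125, Q* = 250.
With the rebate, buyers effectively pay Pb = Ps − 55, where Ps is the price sellers receive.
Demand in terms of Ps becomes Qd = 375 − 1(Ps − 55) = 430 - Ps. Setting this equal to supply: 430 - Ps = -312.5 + 4.5Ps, so Ps = 135.
Buyers pay Pb = 135 − 55 = 80; Q' = -312.5 + 4.5·135 = 295.
The subsidy expands output by 295 − 250 = 45 past the efficient level; on those units the gap between marginal cost and willingness to pay runs from 0 up to 55.
DWL = ½ × 55 × 45 = 1237.5.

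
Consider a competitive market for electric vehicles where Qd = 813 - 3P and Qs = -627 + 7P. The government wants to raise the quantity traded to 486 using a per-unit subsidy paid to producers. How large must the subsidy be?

At Q = 486, invert demand for the buyer price: Pb = (813 − 486)/3 = 109; invert supply for the seller price: Ps = (486 − (-627))/7 = 159.
The subsidy must fill the gap: s = Ps − Pb = 159 − 109 = 50.

Required subsidy s = 50 per unit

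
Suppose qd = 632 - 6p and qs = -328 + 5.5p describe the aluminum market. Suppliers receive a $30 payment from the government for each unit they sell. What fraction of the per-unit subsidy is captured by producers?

Producer share = 12/23

Pre-subsidy: 632 - 6p = -328 + 5.5p gives p* = 1920/23, q* = 3016/23.
With the subsidy, sellers receive ps = pb + 30 for each unit, where pb is the price buyers pay.
Supply in terms of pb becomes qs = -328 + 5.5(pb + 30) = -163 + 5.5pb. Setting this equal to demand: 632 - 6pb = -163 + 5.5pb, so pb = 1590/23.
Sellers receive ps = 1590/23 + 30 = 2280/23; q' = 632 − 6·(1590/23) = 4996/23.
Buyers' price falls by p* − pb = 1920/23 − 1590/23 = 330/23; sellers' price rises by ps − p* = 2280/23 − 1920/23 = 360/23.
So producers capture (360/23)/30 = 12/23 of each unit of subsidy.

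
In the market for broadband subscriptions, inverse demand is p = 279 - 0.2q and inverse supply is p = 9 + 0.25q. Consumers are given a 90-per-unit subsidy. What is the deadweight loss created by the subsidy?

Pre-subsidy: 279 - 0.2q = 9 + 0.25q gives q* = 600 and p* = 159.
With the rebate, buyers effectively pay pb = ps − 90, where ps is the price sellers receive.
On the curves, pb = 279 - 0.2q and ps = 9 + 0.25q; the wedge ps − pb = 90 gives 9 + 0.25q − (279 - 0.2q) = 90, so q' = 800.
Then pb = 279 − 0.2·800 = 119 and ps = 9 + 0.25·800 = 209.
The subsidy expands output by 800 − 600 = 200 past the efficient level; on those units the gap between marginal cost and willingness to pay runs from 0 up to 90.
DWL = ½ × 90 × 200 = 9000.

Deadweight loss = 9000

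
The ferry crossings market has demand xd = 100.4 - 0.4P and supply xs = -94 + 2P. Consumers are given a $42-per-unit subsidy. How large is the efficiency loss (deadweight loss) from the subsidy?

Pre-subsidy: 100.4 - 0.4P = -94 + 2P gives P* = 81, x* = 68.
With the rebate, buyers effectively pay Pb = Ps − 42, where Ps is the price sellers receive.
Demand in terms of Ps becomes xd = 100.4 − 0.4(Ps − 42) = 117.2 - 0.4Ps. Setting this equal to supply: 117.2 - 0.4Ps = -94 + 2Ps, so Ps = 88.
Buyers pay Pb = 88 − 42 = 46; x' = -94 + 2·88 = 82.
The subsidy expands output by 82 − 68 = 14 past the efficient level; on those units the gap between marginal cost and willingness to pay runs from 0 up to 42.
DWL = ½ × 42 × 14 = 294.

Deadweight loss = $294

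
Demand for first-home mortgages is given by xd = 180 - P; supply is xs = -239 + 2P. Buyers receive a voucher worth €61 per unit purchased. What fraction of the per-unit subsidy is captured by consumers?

Consumer share = 2/3

Pre-subsidy: 180 - P = -239 + 2P gives P* = 419/3, x* = 121/3.
With the rebate, buyers effectively pay Pb = Ps − 61, where Ps is the price sellers receive.
Demand in terms of Ps becomes xd = 180 − 1(Ps − 61) = 241 - Ps. Setting this equal to supply: 241 - Ps = -239 + 2Ps, so Ps = 160.
Buyers pay Pb = 160 − 61 = 99; x' = -239 + 2·160 = 81.
Buyers' price falls by P* − Pb = 419/3 − 99 = 122/3; sellers' price rises by Ps − P* = 160 − 419/3 = 61/3.
So consumers capture (122/3)/61 = 2/3 of each unit of subsidy.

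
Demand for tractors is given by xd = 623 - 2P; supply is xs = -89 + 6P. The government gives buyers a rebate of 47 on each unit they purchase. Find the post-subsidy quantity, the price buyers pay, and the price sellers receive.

Pre-subsidy: 623 - 2P = -89 + 6P gives P* = 89, x* = 445.
With the rebate, buyers effectively pay Pb = Ps − 47, where Ps is the price sellers receive.
Demand in terms of Ps becomes xd = 623 − 2(Ps − 47) = 717 - 2Ps. Setting this equal to supply: 717 - 2Ps = -89 + 6Ps, so Ps = 100.75.
Buyers pay Pb = 100.75 − 47 = 53.75; x' = -89 + 6·100.75 = 515.5.

x' = 515.5; buyers pay 53.75; sellers receive 100.75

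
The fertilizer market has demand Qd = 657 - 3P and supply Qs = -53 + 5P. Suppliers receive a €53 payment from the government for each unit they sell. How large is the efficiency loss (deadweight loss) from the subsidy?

Deadweight loss = €2633.4375

Pre-subsidy: 657 - 3P = -53 + 5P gives P* = 88.75, Q* = 390.75.
With the subsidy, sellers receive Ps = Pb + 53 for each unit, where Pb is the price buyers pay.
Supply in terms of Pb becomes Qs = -53 + 5(Pb + 53) = 212 + 5Pb. Setting this equal to demand: 657 - 3Pb = 212 + 5Pb, so Pb = 55.625.
Sellers receive Ps = 55.625 + 53 = 108.625; Q' = 657 − 3·55.625 = 490.125.
The subsidy expands output by 490.125 − 390.75 = 99.375 past the efficient level; on those units the gap between marginal cost and willingness to pay runs from 0 up to 53.
DWL = ½ × 53 × 99.375 = 2633.4375.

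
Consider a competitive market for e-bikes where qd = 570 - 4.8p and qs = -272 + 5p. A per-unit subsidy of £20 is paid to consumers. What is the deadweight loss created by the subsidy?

Deadweight loss = 24000/49

Pre-subsidy: 570 - 4.8p = -272 + 5p gives p* = 4210/49, q* = 7722/49.
With the rebate, buyers effectively pay pb = ps − 20, where ps is the price sellers receive.
Demand in terms of ps becomes qd = 570 − 4.8(ps − 20) = 666 - 4.8ps. Setting this equal to supply: 666 - 4.8ps = -272 + 5ps, so ps = 670/7.
Buyers pay pb = 670/7 − 20 = 530/7; q' = -272 + 5·(670/7) = 1446/7.
The subsidy expands output by 1446/7 − 7722/49 = 2400/49 past the efficient level; on those units the gap between marginal cost and willingness to pay runs from 0 up to 20.
DWL = ½ × 20 × 2400/49 = 24000/49.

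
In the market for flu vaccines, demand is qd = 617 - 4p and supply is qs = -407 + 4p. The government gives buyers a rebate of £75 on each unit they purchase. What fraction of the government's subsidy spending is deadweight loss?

Pre-subsidy: 617 - 4p = -407 + 4p gives p* = 128, q* = 105.
With the rebate, buyers effectively pay pb = ps − 75, where ps is the price sellers receive.
Demand in terms of ps becomes qd = 617 − 4(ps − 75) = 917 - 4ps. Setting this equal to supply: 917 - 4ps = -407 + 4ps, so ps = 165.5.
Buyers pay pb = 165.5 − 75 = 90.5; q' = -407 + 4·165.5 = 255.
ΔCS = ½(105 + 255)(128 − 90.5) = 6750; ΔPS = ½(105 + 255)(165.5 − 128) = 6750.
Government spending = 75 × 255 = 19125.
DWL = ½ × 75 × (255 − 105) = 5625; fraction = 5625 / 19125 = 5/17.

DWL / government spending = 5/17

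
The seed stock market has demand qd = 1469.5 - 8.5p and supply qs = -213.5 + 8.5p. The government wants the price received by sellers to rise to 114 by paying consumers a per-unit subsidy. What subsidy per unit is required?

Required subsidy s = 30 per unit

At a seller price of 114, quantity supplied is -213.5 + 8.5·114 = 755.5.
Buyers absorb 755.5 only when they pay pb with 1469.5 − 8.5·pb = 755.5, i.e. pb = 84.
s = ps − pb = 114 − 84 = 30.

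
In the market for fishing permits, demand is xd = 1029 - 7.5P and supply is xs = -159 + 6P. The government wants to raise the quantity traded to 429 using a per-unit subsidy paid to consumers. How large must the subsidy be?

At x = 429, invert demand for the buyer price: Pb = (1029 − 429)/7.5 = 80; invert supply for the seller price: Ps = (429 − (-159))/6 = 98.
The subsidy must fill the gap: s = Ps − Pb = 98 − 80 = 18.

Required subsidy s = 18 per unit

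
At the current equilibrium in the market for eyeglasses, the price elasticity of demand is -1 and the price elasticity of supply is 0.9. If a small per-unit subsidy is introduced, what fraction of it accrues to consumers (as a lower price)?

For a small subsidy around the equilibrium, the benefit split depends on the relative slopes, which at a point are proportional to the elasticities.
Buyer share = εs/(εs + |εd|) = 0.9/(0.9 + 1) = 9/19; seller share = |εd|/(εs + |εd|) = 10/19.

Consumer share = 9/19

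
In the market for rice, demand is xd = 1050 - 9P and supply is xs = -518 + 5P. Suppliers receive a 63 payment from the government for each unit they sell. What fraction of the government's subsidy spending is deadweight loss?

Pre-subsidy: 1050 - 9P = -518 + 5P gives P* = 112, x* = 42.
With the subsidy, sellers receive Ps = Pb + 63 for each unit, where Pb is the price buyers pay.
Supply in terms of Pb becomes xs = -518 + 5(Pb + 63) = -203 + 5Pb. Setting this equal to demand: 1050 - 9Pb = -203 + 5Pb, so Pb = 89.5.
Sellers receive Ps = 89.5 + 63 = 152.5; x' = 1050 − 9·89.5 = 244.5.
ΔCS = ½(42 + 244.5)(112 − 89.5) = 3223.125; ΔPS = ½(42 + 244.5)(152.5 − 112) = 5801.625.
Government spending = 63 × 244.5 = 15403.5.
DWL = ½ × 63 × (244.5 − 42) = 6378.75; fraction = 6378.75 / 15403.5 = 135/326.

DWL / government spending = 135/326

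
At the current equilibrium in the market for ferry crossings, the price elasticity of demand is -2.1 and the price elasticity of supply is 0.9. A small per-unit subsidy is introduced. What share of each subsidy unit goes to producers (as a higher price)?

For a small subsidy around the equilibrium, the benefit split depends on the relative slopes, which at a point are proportional to the elasticities.
Buyer share = εs/(εs + |εd|) = 0.9/(0.9 + 2.1) = 0.3; seller share = |εd|/(εs + |εd|) = 0.7.
So producers capture 0.7 of the subsidy.

Producer share = 0.7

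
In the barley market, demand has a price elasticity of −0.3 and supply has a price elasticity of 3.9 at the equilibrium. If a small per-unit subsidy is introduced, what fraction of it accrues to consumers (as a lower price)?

For a small subsidy around the equilibrium, the benefit split depends on the relative slopes, which at a point are proportional to the elasticities.
Buyer share = εs/(εs + |εd|) = 3.9/(3.9 + 0.3) = 13/14; seller share = |εd|/(εs + |εd|) = 1/14.

Consumer share = 13/14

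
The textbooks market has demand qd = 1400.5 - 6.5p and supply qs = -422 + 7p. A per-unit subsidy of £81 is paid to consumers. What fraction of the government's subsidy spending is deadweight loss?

DWL / government spending = 273/1592

Pre-subsidy: 1400.5 - 6.5p = -422 + 7p gives p* = 135, q* = 523.
With the rebate, buyers effectively pay pb = ps − 81, where ps is the price sellers receive.
Demand in terms of ps becomes qd = 1400.5 − 6.5(ps − 81) = 1927 - 6.5ps. Setting this equal to supply: 1927 - 6.5ps = -422 + 7ps, so ps = 174.
Buyers pay pb = 174 − 81 = 93; q' = -422 + 7·174 = 796.
ΔCS = ½(523 + 796)(135 − 93) = 27699; ΔPS = ½(523 + 796)(174 − 135) = 25720.5.
Government spending = 81 × 796 = 64476.
DWL = ½ × 81 × (796 − 523) = 11056.5; fraction = 11056.5 / 64476 = 273/1592.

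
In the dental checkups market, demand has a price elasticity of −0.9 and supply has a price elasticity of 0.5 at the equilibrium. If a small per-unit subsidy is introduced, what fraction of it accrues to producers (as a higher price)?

For a small subsidy around the equilibrium, the benefit split depends on the relative slopes, which at a point are proportional to the elasticities.
Buyer share = εs/(εs + |εd|) = 0.5/(0.5 + 0.9) = 5/14; seller share = |εd|/(εs + |εd|) = 9/14.
So producers capture 9/14 of the subsidy.

Producer share = 9/14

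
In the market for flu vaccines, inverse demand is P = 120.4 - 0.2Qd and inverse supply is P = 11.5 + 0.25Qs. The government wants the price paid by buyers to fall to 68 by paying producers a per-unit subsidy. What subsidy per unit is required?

At a buyer price of 68, quantity demanded is 602 − 5·68 = 262.
Sellers supply 262 only when they receive Ps = 11.5 + 0.25·262 = 77.
s = Ps − Pb = 77 − 68 = 9.

Required subsidy s = 9 per unit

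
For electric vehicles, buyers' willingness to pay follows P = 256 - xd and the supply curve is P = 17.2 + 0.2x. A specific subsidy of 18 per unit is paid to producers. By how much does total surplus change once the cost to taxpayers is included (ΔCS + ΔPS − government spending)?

Pre-subsidy: 256 - x = 17.2 + 0.2x gives x* = 199 and P* = 57.
With the subsidy, sellers receive Ps = Pb + 18 for each unit, where Pb is the price buyers pay.
On the curves, Pb = 256 - x and Ps = 17.2 + 0.2x; the wedge Ps − Pb = 18 gives 17.2 + 0.2x − (256 - x) = 18, so x' = 214.
Then Pb = 256 − 1·214 = 42 and Ps = 17.2 + 0.2·214 = 60.
ΔCS = ½(199 + 214)(57 − 42) = 3097.5; ΔPS = ½(199 + 214)(60 − 57) = 619.5.
Government spending = 18 × 214 = 3852.
Net change = 3097.5 + 619.5 − 3852 = -135. The loss equals the DWL triangle ½·18·15.

Net change in total surplus = -135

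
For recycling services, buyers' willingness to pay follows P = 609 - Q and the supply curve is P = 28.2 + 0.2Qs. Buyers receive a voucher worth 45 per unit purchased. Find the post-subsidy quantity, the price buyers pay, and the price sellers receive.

Pre-subsidy: 609 - Q = 28.2 + 0.2Q gives Q* = 484 and P* = 125.
With the rebate, buyers effectively pay Pb = Ps − 45, where Ps is the price sellers receive.
On the curves, Pb = 609 - Q and Ps = 28.2 + 0.2Q; the wedge Ps − Pb = 45 gives 28.2 + 0.2Q − (609 - Q) = 45, so Q' = 521.5.
Then Pb = 609 − 1·521.5 = 87.5 and Ps = 28.2 + 0.2·521.5 = 132.5.

Q' = 521.5; buyers pay 87.5; sellers receive 132.5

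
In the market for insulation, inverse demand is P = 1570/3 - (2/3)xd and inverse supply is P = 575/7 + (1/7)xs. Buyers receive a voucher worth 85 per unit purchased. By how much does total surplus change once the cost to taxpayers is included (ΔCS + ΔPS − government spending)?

Pre-subsidy: 1570/3 - (2/3)x = 575/7 + (1/7)x gives x* = 545 and P* = 160.
With the rebate, buyers effectively pay Pb = Ps − 85, where Ps is the price sellers receive.
On the curves, Pb = 1570/3 - (2/3)x and Ps = 575/7 + (1/7)x; the wedge Ps − Pb = 85 gives 575/7 + (1/7)x − (1570/3 - (2/3)x) = 85, so x' = 650.
Then Pb = 1570/3 − (2/3)·650 = 90 and Ps = 575/7 + (1/7)·650 = 175.
ΔCS = ½(545 + 650)(160 − 90) = 41825; ΔPS = ½(545 + 650)(175 − 160) = 8962.5.
Government spending = 85 × 650 = 55250.
Net change = 41825 + 8962.5 − 55250 = -4462.5. The loss equals the DWL triangle ½·85·105.

Net change in total surplus = -4462.5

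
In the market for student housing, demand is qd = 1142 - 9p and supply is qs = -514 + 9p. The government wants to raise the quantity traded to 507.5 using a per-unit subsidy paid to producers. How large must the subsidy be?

Required subsidy s = 43 per unit

At q = 507.5, invert demand for the buyer price: pb = (1142 − 507.5)/9 = 70.5; invert supply for the seller price: ps = (507.5 − (-514))/9 = 113.5.
The subsidy must fill the gap: s = ps − pb = 113.5 − 70.5 = 43.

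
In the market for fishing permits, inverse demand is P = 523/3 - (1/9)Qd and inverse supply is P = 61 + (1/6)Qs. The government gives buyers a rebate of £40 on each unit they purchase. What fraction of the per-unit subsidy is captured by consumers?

Consumer share = 0.4

Pre-subsidy: 523/3 - (1/9)Q = 61 + (1/6)Q gives Q* = 408 and P* = 129.
With the rebate, buyers effectively pay Pb = Ps − 40, where Ps is the price sellers receive.
On the curves, Pb = 523/3 - (1/9)Q and Ps = 61 + (1/6)Q; the wedge Ps − Pb = 40 gives 61 + (1/6)Q − (523/3 - (1/9)Q) = 40, so Q' = 552.
Then Pb = 523/3 − (1/9)·552 = 113 and Ps = 61 + (1/6)·552 = 153.
Buyers' price falls by P* − Pb = 129 − 113 = 16; sellers' price rises by Ps − P* = 153 − 129 = 24.
So consumers capture 16/40 = 0.4 of each unit of subsidy.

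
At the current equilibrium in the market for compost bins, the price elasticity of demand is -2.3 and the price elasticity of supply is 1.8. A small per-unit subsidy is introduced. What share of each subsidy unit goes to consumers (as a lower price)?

For a small subsidy around the equilibrium, the benefit split depends on the relative slopes, which at a point are proportional to the elasticities.
Buyer share = εs/(εs + |εd|) = 1.8/(1.8 + 2.3) = 18/41; seller share = |εd|/(εs + |εd|) = 23/41.

Consumer share = 18/41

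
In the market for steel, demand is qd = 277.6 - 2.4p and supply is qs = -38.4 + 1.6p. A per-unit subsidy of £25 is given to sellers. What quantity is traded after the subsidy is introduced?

Pre-subsidy: 277.6 - 2.4p = -38.4 + 1.6p gives p* = 79, q* = 88.
With the subsidy, sellers receive ps = pb + 25 for each unit, where pb is the price buyers pay.
Supply in terms of pb becomes qs = -38.4 + 1.6(pb + 25) = 1.6 + 1.6pb. Setting this equal to demand: 277.6 - 2.4pb = 1.6 + 1.6pb, so pb = 69.
Sellers receive ps = 69 + 25 = 94; q' = 277.6 − 2.4·69 = 112.

q' = 112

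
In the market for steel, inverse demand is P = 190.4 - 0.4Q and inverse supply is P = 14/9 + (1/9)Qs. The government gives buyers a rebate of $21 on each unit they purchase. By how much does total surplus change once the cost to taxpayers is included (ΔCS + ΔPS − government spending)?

Net change in total surplus = -19845/46

Pre-subsidy: 190.4 - 0.4Q = 14/9 + (1/9)Q gives Q* = 8498/23 and P* = 980/23.
With the rebate, buyers effectively pay Pb = Ps − 21, where Ps is the price sellers receive.
On the curves, Pb = 190.4 - 0.4Q and Ps = 14/9 + (1/9)Q; the wedge Ps − Pb = 21 gives 14/9 + (1/9)Q − (190.4 - 0.4Q) = 21, so Q' = 9443/23.
Then Pb = 190.4 − 0.4·(9443/23) = 602/23 and Ps = 14/9 + (1/9)·(9443/23) = 1085/23.
ΔCS = ½(8498/23 + 9443/23)(980/23 − 602/23) = 3390849/529; ΔPS = ½(8498/23 + 9443/23)(1085/23 − 980/23) = 1883805/1058.
Government spending = 21 × 9443/23 = 198303/23.
Net change = 3390849/529 + 1883805/1058 − 198303/23 = -19845/46. The loss equals the DWL triangle ½·21·945/23.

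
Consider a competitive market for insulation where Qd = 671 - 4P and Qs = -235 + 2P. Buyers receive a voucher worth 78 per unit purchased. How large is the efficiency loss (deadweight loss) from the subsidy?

Deadweight loss = 4056

Pre-subsidy: 671 - 4P = -235 + 2P gives P* = 151, Q* = 67.
With the rebate, buyers effectively pay Pb = Ps − 78, where Ps is the price sellers receive.
Demand in terms of Ps becomes Qd = 671 − 4(Ps − 78) = 983 - 4Ps. Setting this equal to supply: 983 - 4Ps = -235 + 2Ps, so Ps = 203.
Buyers pay Pb = 203 − 78 = 125; Q' = -235 + 2·203 = 171.
The subsidy expands output by 171 − 67 = 104 past the efficient level; on those units the gap between marginal cost and willingness to pay runs from 0 up to 78.
DWL = ½ × 78 × 104 = 4056.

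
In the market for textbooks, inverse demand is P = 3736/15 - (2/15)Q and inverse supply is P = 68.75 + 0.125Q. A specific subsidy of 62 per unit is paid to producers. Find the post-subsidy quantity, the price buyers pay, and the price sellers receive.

Q' = 938; buyers pay 124; sellers receive 186

Pre-subsidy: 3736/15 - (2/15)Q = 68.75 + 0.125Q gives Q* = 698 and P* = 156.
With the subsidy, sellers receive Ps = Pb + 62 for each unit, where Pb is the price buyers pay.
On the curves, Pb = 3736/15 - (2/15)Q and Ps = 68.75 + 0.125Q; the wedge Ps − Pb = 62 gives 68.75 + 0.125Q − (3736/15 - (2/15)Q) = 62, so Q' = 938.
Then Pb = 3736/15 − (2/15)·938 = 124 and Ps = 68.75 + 0.125·938 = 186.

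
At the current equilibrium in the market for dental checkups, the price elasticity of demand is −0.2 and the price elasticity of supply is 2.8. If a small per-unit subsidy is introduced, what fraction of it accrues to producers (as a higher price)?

Producer share = 1/15

For a small subsidy around the equilibrium, the benefit split depends on the relative slopes, which at a point are proportional to the elasticities.
Buyer share = εs/(εs + |εd|) = 2.8/(2.8 + 0.2) = 14/15; seller share = |εd|/(εs + |εd|) = 1/15.
So producers capture 1/15 of the subsidy.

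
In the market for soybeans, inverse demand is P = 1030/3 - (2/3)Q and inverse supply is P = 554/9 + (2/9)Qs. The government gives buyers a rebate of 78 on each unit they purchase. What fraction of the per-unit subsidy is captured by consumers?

Consumer share = 0.75

Pre-subsidy: 1030/3 - (2/3)Q = 554/9 + (2/9)Q gives Q* = 317 and P* = 132.
With the rebate, buyers effectively pay Pb = Ps − 78, where Ps is the price sellers receive.
On the curves, Pb = 1030/3 - (2/3)Q and Ps = 554/9 + (2/9)Q; the wedge Ps − Pb = 78 gives 554/9 + (2/9)Q − (1030/3 - (2/3)Q) = 78, so Q' = 404.75.
Then Pb = 1030/3 − (2/3)·404.75 = 73.5 and Ps = 554/9 + (2/9)·404.75 = 151.5.
Buyers' price falls by P* − Pb = 132 − 73.5 = 58.5; sellers' price rises by Ps − P* = 151.5 − 132 = 19.5.
So consumers capture 58.5/78 = 0.75 of each unit of subsidy.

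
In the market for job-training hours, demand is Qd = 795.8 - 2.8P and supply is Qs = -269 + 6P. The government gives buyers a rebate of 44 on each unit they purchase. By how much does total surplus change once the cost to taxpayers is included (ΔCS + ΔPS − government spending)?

Net change in total surplus = -1848

Pre-subsidy: 795.8 - 2.8P = -269 + 6P gives P* = 121, Q* = 457.
With the rebate, buyers effectively pay Pb = Ps − 44, where Ps is the price sellers receive.
Demand in terms of Ps becomes Qd = 795.8 − 2.8(Ps − 44) = 919 - 2.8Ps. Setting this equal to supply: 919 - 2.8Ps = -269 + 6Ps, so Ps = 135.
Buyers pay Pb = 135 − 44 = 91; Q' = -269 + 6·135 = 541.
ΔCS = ½(457 + 541)(121 − 91) = 14970; ΔPS = ½(457 + 541)(135 − 121) = 6986.
Government spending = 44 × 541 = 23804.
Net change = 14970 + 6986 − 23804 = -1848. The loss equals the DWL triangle ½·44·84.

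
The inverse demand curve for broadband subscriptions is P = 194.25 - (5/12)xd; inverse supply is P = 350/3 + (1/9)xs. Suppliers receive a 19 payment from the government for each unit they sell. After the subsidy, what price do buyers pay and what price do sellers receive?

Pre-subsidy: 194.25 - (5/12)x = 350/3 + (1/9)x gives x* = 147 and P* = 133.
With the subsidy, sellers receive Ps = Pb + 19 for each unit, where Pb is the price buyers pay.
On the curves, Pb = 194.25 - (5/12)x and Ps = 350/3 + (1/9)x; the wedge Ps − Pb = 19 gives 350/3 + (1/9)x − (194.25 - (5/12)x) = 19, so x' = 183.
Then Pb = 194.25 − (5/12)·183 = 118 and Ps = 350/3 + (1/9)·183 = 137.

Buyers pay 118; sellers receive 137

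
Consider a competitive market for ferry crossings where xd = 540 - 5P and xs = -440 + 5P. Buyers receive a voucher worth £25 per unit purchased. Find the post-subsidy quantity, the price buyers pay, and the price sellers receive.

Pre-subsidy: 540 - 5P = -440 + 5P gives P* = 98, x* = 50.
With the rebate, buyers effectively pay Pb = Ps − 25, where Ps is the price sellers receive.
Demand in terms of Ps becomes xd = 540 − 5(Ps − 25) = 665 - 5Ps. Setting this equal to supply: 665 - 5Ps = -440 + 5Ps, so Ps = 110.5.
Buyers pay Pb = 110.5 − 25 = 85.5; x' = -440 + 5·110.5 = 112.5.

x' = 112.5; buyers pay £85.5; sellers receive £110.5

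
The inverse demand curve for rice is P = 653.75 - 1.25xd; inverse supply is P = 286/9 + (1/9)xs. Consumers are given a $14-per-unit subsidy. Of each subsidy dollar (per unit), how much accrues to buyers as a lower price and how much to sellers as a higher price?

Buyers gain 90/7 per unit; sellers gain 8/7 per unit

Pre-subsidy: 653.75 - 1.25x = 286/9 + (1/9)x gives x* = 22391/49 and P* = 4045/49.
With the rebate, buyers effectively pay Pb = Ps − 14, where Ps is the price sellers receive.
On the curves, Pb = 653.75 - 1.25x and Ps = 286/9 + (1/9)x; the wedge Ps − Pb = 14 gives 286/9 + (1/9)x − (653.75 - 1.25x) = 14, so x' = 22895/49.
Then Pb = 653.75 − 1.25·(22895/49) = 3415/49 and Ps = 286/9 + (1/9)·(22895/49) = 4101/49.
Buyers' price falls by P* − Pb = 4045/49 − 3415/49 = 90/7; sellers' price rises by Ps − P* = 4101/49 − 4045/49 = 8/7.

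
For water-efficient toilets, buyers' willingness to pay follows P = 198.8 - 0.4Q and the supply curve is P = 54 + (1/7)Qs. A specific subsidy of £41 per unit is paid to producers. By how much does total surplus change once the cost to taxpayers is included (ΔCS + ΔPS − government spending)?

Net change in total surplus = -58835/38

Pre-subsidy: 198.8 - 0.4Q = 54 + (1/7)Q gives Q* = 5068/19 and P* = 1750/19.
With the subsidy, sellers receive Ps = Pb + 41 for each unit, where Pb is the price buyers pay.
On the curves, Pb = 198.8 - 0.4Q and Ps = 54 + (1/7)Q; the wedge Ps − Pb = 41 gives 54 + (1/7)Q − (198.8 - 0.4Q) = 41, so Q' = 6503/19.
Then Pb = 198.8 − 0.4·(6503/19) = 1176/19 and Ps = 54 + (1/7)·(6503/19) = 1955/19.
ΔCS = ½(5068/19 + 6503/19)(1750/19 − 1176/19) = 174783/19; ΔPS = ½(5068/19 + 6503/19)(1955/19 − 1750/19) = 124845/38.
Government spending = 41 × 6503/19 = 266623/19.
Net change = 174783/19 + 124845/38 − 266623/19 = -58835/38. The loss equals the DWL triangle ½·41·1435/19.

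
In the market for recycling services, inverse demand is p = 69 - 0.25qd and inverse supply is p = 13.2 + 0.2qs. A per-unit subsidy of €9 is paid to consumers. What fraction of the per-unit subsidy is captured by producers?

Pre-subsidy: 69 - 0.25q = 13.2 + 0.2q gives q* = 124 and p* = 38.
With the rebate, buyers effectively pay pb = ps − 9, where ps is the price sellers receive.
On the curves, pb = 69 - 0.25q and ps = 13.2 + 0.2q; the wedge ps − pb = 9 gives 13.2 + 0.2q − (69 - 0.25q) = 9, so q' = 144.
Then pb = 69 − 0.25·144 = 33 and ps = 13.2 + 0.2·144 = 42.
Buyers' price falls by p* − pb = 38 − 33 = 5; sellers' price rises by ps − p* = 42 − 38 = 4.
So producers capture 4/9 = 4/9 of each unit of subsidy.

Producer share = 4/9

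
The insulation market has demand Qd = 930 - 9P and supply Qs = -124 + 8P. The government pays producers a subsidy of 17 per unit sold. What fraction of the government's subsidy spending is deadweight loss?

Pre-subsidy: 930 - 9P = -124 + 8P gives P* = 62, Q* = 372.
With the subsidy, sellers receive Ps = Pb + 17 for each unit, where Pb is the price buyers pay.
Supply in terms of Pb becomes Qs = -124 + 8(Pb + 17) = 12 + 8Pb. Setting this equal to demand: 930 - 9Pb = 12 + 8Pb, so Pb = 54.
Sellers receive Ps = 54 + 17 = 71; Q' = 930 − 9·54 = 444.
ΔCS = ½(372 + 444)(62 − 54) = 3264; ΔPS = ½(372 + 444)(71 − 62) = 3672.
Government spending = 17 × 444 = 7548.
DWL = ½ × 17 × (444 − 372) = 612; fraction = 612 / 7548 = 3/37.

DWL / government spending = 3/37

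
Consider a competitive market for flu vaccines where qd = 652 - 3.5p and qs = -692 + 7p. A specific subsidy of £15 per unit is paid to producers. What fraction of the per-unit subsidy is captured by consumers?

Pre-subsidy: 652 - 3.5p = -692 + 7p gives p* = 128, q* = 204.
With the subsidy, sellers receive ps = pb + 15 for each unit, where pb is the price buyers pay.
Supply in terms of pb becomes qs = -692 + 7(pb + 15) = -587 + 7pb. Setting this equal to demand: 652 - 3.5pb = -587 + 7pb, so pb = 118.
Sellers receive ps = 118 + 15 = 133; q' = 652 − 3.5·118 = 239.
Buyers' price falls by p* − pb = 128 − 118 = 10; sellers' price rises by ps − p* = 133 − 128 = 5.
So consumers capture 10/15 = 2/3 of each unit of subsidy.

Consumer share = 2/3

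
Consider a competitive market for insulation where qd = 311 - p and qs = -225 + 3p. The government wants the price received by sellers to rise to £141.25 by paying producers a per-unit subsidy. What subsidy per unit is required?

At a seller price of 141.25, quantity supplied is -225 + 3·141.25 = 198.75.
Buyers absorb 198.75 only when they pay pb with 311 − 1·pb = 198.75, i.e. pb = 112.25.
s = ps − pb = 141.25 − 112.25 = 29.

Required subsidy s = £29 per unit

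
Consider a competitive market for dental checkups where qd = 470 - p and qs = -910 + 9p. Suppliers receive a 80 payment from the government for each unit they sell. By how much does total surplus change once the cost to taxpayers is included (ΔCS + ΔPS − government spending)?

Pre-subsidy: 470 - p = -910 + 9p gives p* = 138, q* = 332.
With the subsidy, sellers receive ps = pb + 80 for each unit, where pb is the price buyers pay.
Supply in terms of pb becomes qs = -910 + 9(pb + 80) = -190 + 9pb. Setting this equal to demand: 470 - pb = -190 + 9pb, so pb = 66.
Sellers receive ps = 66 + 80 = 146; q' = 470 − 1·66 = 404.
ΔCS = ½(332 + 404)(138 − 66) = 26496; ΔPS = ½(332 + 404)(146 − 138) = 2944.
Government spending = 80 × 404 = 32320.
Net change = 26496 + 2944 − 32320 = -2880. The loss equals the DWL triangle ½·80·72.

Net change in total surplus = -2880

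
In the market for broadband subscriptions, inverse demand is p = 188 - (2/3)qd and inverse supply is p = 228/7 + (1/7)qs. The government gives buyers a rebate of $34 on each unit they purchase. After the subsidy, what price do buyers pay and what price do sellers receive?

Buyers pay $32; sellers receive $66

Pre-subsidy: 188 - (2/3)q = 228/7 + (1/7)q gives q* = 192 and p* = 60.
With the rebate, buyers effectively pay pb = ps − 34, where ps is the price sellers receive.
On the curves, pb = 188 - (2/3)q and ps = 228/7 + (1/7)q; the wedge ps − pb = 34 gives 228/7 + (1/7)q − (188 - (2/3)q) = 34, so q' = 234.
Then pb = 188 − (2/3)·234 = 32 and ps = 228/7 + (1/7)·234 = 66.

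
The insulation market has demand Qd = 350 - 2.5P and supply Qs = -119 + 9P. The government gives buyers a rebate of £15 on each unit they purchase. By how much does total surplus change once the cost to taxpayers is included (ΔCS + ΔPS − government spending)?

Pre-subsidy: 350 - 2.5P = -119 + 9P gives P* = 938/23, Q* = 5705/23.
With the rebate, buyers effectively pay Pb = Ps − 15, where Ps is the price sellers receive.
Demand in terms of Ps becomes Qd = 350 − 2.5(Ps − 15) = 387.5 - 2.5Ps. Setting this equal to supply: 387.5 - 2.5Ps = -119 + 9Ps, so Ps = 1013/23.
Buyers pay Pb = 1013/23 − 15 = 668/23; Q' = -119 + 9·(1013/23) = 6380/23.
ΔCS = ½(5705/23 + 6380/23)(938/23 − 668/23) = 1631475/529; ΔPS = ½(5705/23 + 6380/23)(1013/23 − 938/23) = 906375/1058.
Government spending = 15 × 6380/23 = 95700/23.
Net change = 1631475/529 + 906375/1058 − 95700/23 = -10125/46. The loss equals the DWL triangle ½·15·675/23.

Net change in total surplus = -10125/46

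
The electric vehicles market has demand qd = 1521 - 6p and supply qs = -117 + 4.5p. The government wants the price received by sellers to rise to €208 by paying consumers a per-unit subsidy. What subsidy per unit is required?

At a seller price of 208, quantity supplied is -117 + 4.5·208 = 819.
Buyers absorb 819 only when they pay pb with 1521 − 6·pb = 819, i.e. pb = 117.
s = ps − pb = 208 − 117 = 91.

Required subsidy s = €91 per unit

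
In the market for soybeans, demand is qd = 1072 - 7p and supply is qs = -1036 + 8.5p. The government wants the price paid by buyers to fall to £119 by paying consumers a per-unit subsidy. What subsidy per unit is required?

Required subsidy s = £31 per unit

At a buyer price of 119, quantity demanded is 1072 − 7·119 = 239.
Sellers supply 239 only when they receive ps with -1036 + 8.5·ps = 239, i.e. ps = 150.
s = ps − pb = 150 − 119 = 31.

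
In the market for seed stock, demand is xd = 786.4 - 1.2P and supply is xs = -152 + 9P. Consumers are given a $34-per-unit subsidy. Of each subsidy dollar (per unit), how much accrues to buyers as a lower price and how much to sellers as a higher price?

Pre-subsidy: 786.4 - 1.2P = -152 + 9P gives P* = 92, x* = 676.
With the rebate, buyers effectively pay Pb = Ps − 34, where Ps is the price sellers receive.
Demand in terms of Ps becomes xd = 786.4 − 1.2(Ps − 34) = 827.2 - 1.2Ps. Setting this equal to supply: 827.2 - 1.2Ps = -152 + 9Ps, so Ps = 96.
Buyers pay Pb = 96 − 34 = 62; x' = -152 + 9·96 = 712.
Buyers' price falls by P* − Pb = 92 − 62 = 30; sellers' price rises by Ps − P* = 96 − 92 = 4.

Buyers gain $30 per unit; sellers gain $4 per unit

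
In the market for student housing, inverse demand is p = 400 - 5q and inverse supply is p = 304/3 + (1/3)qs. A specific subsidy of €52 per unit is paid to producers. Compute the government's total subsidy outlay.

Pre-subsidy: 400 - 5q = 304/3 + (1/3)q gives q* = 56 and p* = 120.
With the subsidy, sellers receive ps = pb + 52 for each unit, where pb is the price buyers pay.
On the curves, pb = 400 - 5q and ps = 304/3 + (1/3)q; the wedge ps − pb = 52 gives 304/3 + (1/3)q − (400 - 5q) = 52, so q' = 65.75.
Then pb = 400 − 5·65.75 = 71.25 and ps = 304/3 + (1/3)·65.75 = 123.25.
Government outlay = subsidy × quantity = 52 × 65.75 = 3419.

Government cost = €3419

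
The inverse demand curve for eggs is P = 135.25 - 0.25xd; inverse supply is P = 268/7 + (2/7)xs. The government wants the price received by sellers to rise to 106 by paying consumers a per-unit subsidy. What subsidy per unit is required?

At a seller price of 106, quantity supplied is -134 + 3.5·106 = 237.
Buyers absorb 237 only when they pay Pb = 135.25 − 0.25·237 = 76.
s = Ps − Pb = 106 − 76 = 30.

Required subsidy s = 30 per unit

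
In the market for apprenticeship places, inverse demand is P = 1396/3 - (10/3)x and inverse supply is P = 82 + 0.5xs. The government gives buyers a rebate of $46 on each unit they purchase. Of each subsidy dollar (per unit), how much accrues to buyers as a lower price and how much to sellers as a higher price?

Pre-subsidy: 1396/3 - (10/3)x = 82 + 0.5x gives x* = 100 and P* = 132.
With the rebate, buyers effectively pay Pb = Ps − 46, where Ps is the price sellers receive.
On the curves, Pb = 1396/3 - (10/3)x and Ps = 82 + 0.5x; the wedge Ps − Pb = 46 gives 82 + 0.5x − (1396/3 - (10/3)x) = 46, so x' = 112.
Then Pb = 1396/3 − (10/3)·112 = 92 and Ps = 82 + 0.5·112 = 138.
Buyers' price falls by P* − Pb = 132 − 92 = 40; sellers' price rises by Ps − P* = 138 − 132 = 6.

Buyers gain $40 per unit; sellers gain $6 per unit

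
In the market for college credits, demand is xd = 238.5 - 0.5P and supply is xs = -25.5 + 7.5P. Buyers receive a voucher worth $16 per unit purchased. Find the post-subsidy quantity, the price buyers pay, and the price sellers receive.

x' = 229.5; buyers pay $18; sellers receive $34

Pre-subsidy: 238.5 - 0.5P = -25.5 + 7.5P gives P* = 33, x* = 222.
With the rebate, buyers effectively pay Pb = Ps − 16, where Ps is the price sellers receive.
Demand in terms of Ps becomes xd = 238.5 − 0.5(Ps − 16) = 246.5 - 0.5Ps. Setting this equal to supply: 246.5 - 0.5Ps = -25.5 + 7.5Ps, so Ps = 34.
Buyers pay Pb = 34 − 16 = 18; x' = -25.5 + 7.5·34 = 229.5.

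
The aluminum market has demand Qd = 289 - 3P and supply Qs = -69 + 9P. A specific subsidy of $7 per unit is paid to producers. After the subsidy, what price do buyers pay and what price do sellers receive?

Buyers pay 295/12; sellers receive 379/12

Pre-subsidy: 289 - 3P = -69 + 9P gives P* = 179/6, Q* = 199.5.
With the subsidy, sellers receive Ps = Pb + 7 for each unit, where Pb is the price buyers pay.
Supply in terms of Pb becomes Qs = -69 + 9(Pb + 7) = -6 + 9Pb. Setting this equal to demand: 289 - 3Pb = -6 + 9Pb, so Pb = 295/12.
Sellers receive Ps = 295/12 + 7 = 379/12; Q' = 289 − 3·(295/12) = 215.25.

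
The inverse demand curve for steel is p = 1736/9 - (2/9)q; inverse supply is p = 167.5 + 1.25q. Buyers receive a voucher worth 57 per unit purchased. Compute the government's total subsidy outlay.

Government cost = 169062/53

Pre-subsidy: 1736/9 - (2/9)q = 167.5 + 1.25q gives q* = 914/53 and p* = 10020/53.
With the rebate, buyers effectively pay pb = ps − 57, where ps is the price sellers receive.
On the curves, pb = 1736/9 - (2/9)q and ps = 167.5 + 1.25q; the wedge ps − pb = 57 gives 167.5 + 1.25q − (1736/9 - (2/9)q) = 57, so q' = 2966/53.
Then pb = 1736/9 − (2/9)·(2966/53) = 9564/53 and ps = 167.5 + 1.25·(2966/53) = 12585/53.
Government outlay = subsidy × quantity = 57 × 2966/53 = 169062/53.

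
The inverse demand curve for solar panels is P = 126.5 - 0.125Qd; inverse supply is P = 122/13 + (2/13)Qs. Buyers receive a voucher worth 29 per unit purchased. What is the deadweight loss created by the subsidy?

Deadweight loss = 1508

Pre-subsidy: 126.5 - 0.125Q = 122/13 + (2/13)Q gives Q* = 420 and P* = 74.
With the rebate, buyers effectively pay Pb = Ps − 29, where Ps is the price sellers receive.
On the curves, Pb = 126.5 - 0.125Q and Ps = 122/13 + (2/13)Q; the wedge Ps − Pb = 29 gives 122/13 + (2/13)Q − (126.5 - 0.125Q) = 29, so Q' = 524.
Then Pb = 126.5 − 0.125·524 = 61 and Ps = 122/13 + (2/13)·524 = 90.
The subsidy expands output by 524 − 420 = 104 past the efficient level; on those units the gap between marginal cost and willingness to pay runs from 0 up to 29.
DWL = ½ × 29 × 104 = 1508.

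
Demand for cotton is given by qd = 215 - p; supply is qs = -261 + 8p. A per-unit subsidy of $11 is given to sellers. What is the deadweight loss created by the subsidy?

Pre-subsidy: 215 - p = -261 + 8p gives p* = 476/9, q* = 1459/9.
With the subsidy, sellers receive ps = pb + 11 for each unit, where pb is the price buyers pay.
Supply in terms of pb becomes qs = -261 + 8(pb + 11) = -173 + 8pb. Setting this equal to demand: 215 - pb = -173 + 8pb, so pb = 388/9.
Sellers receive ps = 388/9 + 11 = 487/9; q' = 215 − 1·(388/9) = 1547/9.
The subsidy expands output by 1547/9 − 1459/9 = 88/9 past the efficient level; on those units the gap between marginal cost and willingness to pay runs from 0 up to 11.
DWL = ½ × 11 × 88/9 = 484/9.

Deadweight loss = 484/9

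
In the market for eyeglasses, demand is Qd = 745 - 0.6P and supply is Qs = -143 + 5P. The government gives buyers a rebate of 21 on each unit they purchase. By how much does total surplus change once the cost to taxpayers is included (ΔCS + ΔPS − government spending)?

Net change in total surplus = -118.125

Pre-subsidy: 745 - 0.6P = -143 + 5P gives P* = 1110/7, Q* = 4549/7.
With the rebate, buyers effectively pay Pb = Ps − 21, where Ps is the price sellers receive.
Demand in terms of Ps becomes Qd = 745 − 0.6(Ps − 21) = 757.6 - 0.6Ps. Setting this equal to supply: 757.6 - 0.6Ps = -143 + 5Ps, so Ps = 4503/28.
Buyers pay Pb = 4503/28 − 21 = 3915/28; Q' = -143 + 5·(4503/28) = 18511/28.
ΔCS = ½(4549/7 + 18511/28)(1110/7 − 3915/28) = 2753025/224; ΔPS = ½(4549/7 + 18511/28)(4503/28 − 1110/7) = 330363/224.
Government spending = 21 × 18511/28 = 13883.25.
Net change = 2753025/224 + 330363/224 − 13883.25 = -118.125. The loss equals the DWL triangle ½·21·11.25.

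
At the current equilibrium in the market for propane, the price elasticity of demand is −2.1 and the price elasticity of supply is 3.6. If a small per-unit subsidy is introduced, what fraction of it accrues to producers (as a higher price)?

Producer share = 7/19

For a small subsidy around the equilibrium, the benefit split depends on the relative slopes, which at a point are proportional to the elasticities.
Buyer share = εs/(εs + |εd|) = 3.6/(3.6 + 2.1) = 12/19; seller share = |εd|/(εs + |εd|) = 7/19.
So producers capture 7/19 of the subsidy.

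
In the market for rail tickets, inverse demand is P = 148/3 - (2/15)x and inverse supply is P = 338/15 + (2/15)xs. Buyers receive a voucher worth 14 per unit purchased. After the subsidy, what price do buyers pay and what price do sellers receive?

Pre-subsidy: 148/3 - (2/15)x = 338/15 + (2/15)x gives x* = 100.5 and P* = 539/15.
With the rebate, buyers effectively pay Pb = Ps − 14, where Ps is the price sellers receive.
On the curves, Pb = 148/3 - (2/15)x and Ps = 338/15 + (2/15)x; the wedge Ps − Pb = 14 gives 338/15 + (2/15)x − (148/3 - (2/15)x) = 14, so x' = 153.
Then Pb = 148/3 − (2/15)·153 = 434/15 and Ps = 338/15 + (2/15)·153 = 644/15.

Buyers pay 434/15; sellers receive 644/15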